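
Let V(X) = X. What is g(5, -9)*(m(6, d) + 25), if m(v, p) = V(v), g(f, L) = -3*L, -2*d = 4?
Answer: 837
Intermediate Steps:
d = -2 (d = -1/2*4 = -2)
m(v, p) = v
g(5, -9)*(m(6, d) + 25) = (-3*(-9))*(6 + 25) = 27*31 = 837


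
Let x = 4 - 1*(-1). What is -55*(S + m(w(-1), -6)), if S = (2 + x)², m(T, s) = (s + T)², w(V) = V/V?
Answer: -4070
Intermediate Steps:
w(V) = 1
x = 5 (x = 4 + 1 = 5)
m(T, s) = (T + s)²
S = 49 (S = (2 + 5)² = 7² = 49)
-55*(S + m(w(-1), -6)) = -55*(49 + (1 - 6)²) = -55*(49 + (-5)²) = -55*(49 + 25) = -55*74 = -4070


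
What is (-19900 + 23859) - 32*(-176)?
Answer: 9591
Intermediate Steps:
(-19900 + 23859) - 32*(-176) = 3959 + 5632 = 9591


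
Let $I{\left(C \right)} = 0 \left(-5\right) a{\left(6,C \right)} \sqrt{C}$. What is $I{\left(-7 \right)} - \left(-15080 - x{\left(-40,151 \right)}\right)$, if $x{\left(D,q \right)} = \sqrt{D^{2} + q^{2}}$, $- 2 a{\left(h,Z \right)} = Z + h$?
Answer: $15080 + \sqrt{24401} \approx 15236.0$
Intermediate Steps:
$a{\left(h,Z \right)} = - \frac{Z}{2} - \frac{h}{2}$ ($a{\left(h,Z \right)} = - \frac{Z + h}{2} = - \frac{Z}{2} - \frac{h}{2}$)
$I{\left(C \right)} = 0$ ($I{\left(C \right)} = 0 \left(-5\right) \left(- \frac{C}{2} - 3\right) \sqrt{C} = 0 \left(- \frac{C}{2} - 3\right) \sqrt{C} = 0 \left(-3 - \frac{C}{2}\right) \sqrt{C} = 0 \sqrt{C} = 0$)
$I{\left(-7 \right)} - \left(-15080 - x{\left(-40,151 \right)}\right) = 0 - \left(-15080 - \sqrt{\left(-40\right)^{2} + 151^{2}}\right) = 0 - \left(-15080 - \sqrt{1600 + 22801}\right) = 0 - \left(-15080 - \sqrt{24401}\right) = 0 + \left(15080 + \sqrt{24401}\right) = 15080 + \sqrt{24401}$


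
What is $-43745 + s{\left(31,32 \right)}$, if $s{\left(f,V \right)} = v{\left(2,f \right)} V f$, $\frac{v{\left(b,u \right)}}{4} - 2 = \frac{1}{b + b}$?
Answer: $-34817$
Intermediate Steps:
$v{\left(b,u \right)} = 8 + \frac{2}{b}$ ($v{\left(b,u \right)} = 8 + \frac{4}{b + b} = 8 + \frac{4}{2 b} = 8 + 4 \frac{1}{2 b} = 8 + \frac{2}{b}$)
$s{\left(f,V \right)} = 9 V f$ ($s{\left(f,V \right)} = \left(8 + \frac{2}{2}\right) V f = \left(8 + 2 \cdot \frac{1}{2}\right) V f = \left(8 + 1\right) V f = 9 V f$)
$-43745 + s{\left(31,32 \right)} = -43745 + 9 \cdot 32 \cdot 31 = -43745 + 8928 = -34817$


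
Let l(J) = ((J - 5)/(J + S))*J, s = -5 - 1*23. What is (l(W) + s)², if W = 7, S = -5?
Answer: 441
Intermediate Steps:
s = -28 (s = -5 - 23 = -28)
l(J) = J (l(J) = ((J - 5)/(J - 5))*J = ((-5 + J)/(-5 + J))*J = 1*J = J)
(l(W) + s)² = (7 - 28)² = (-21)² = 441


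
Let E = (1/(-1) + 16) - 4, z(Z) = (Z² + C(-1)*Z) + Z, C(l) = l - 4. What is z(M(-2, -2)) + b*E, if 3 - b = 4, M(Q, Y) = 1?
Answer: -14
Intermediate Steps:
C(l) = -4 + l
z(Z) = Z² - 4*Z (z(Z) = (Z² + (-4 - 1)*Z) + Z = (Z² - 5*Z) + Z = Z² - 4*Z)
b = -1 (b = 3 - 1*4 = 3 - 4 = -1)
E = 11 (E = (-1 + 16) - 4 = 15 - 4 = 11)
z(M(-2, -2)) + b*E = 1*(-4 + 1) - 1*11 = 1*(-3) - 11 = -3 - 11 = -14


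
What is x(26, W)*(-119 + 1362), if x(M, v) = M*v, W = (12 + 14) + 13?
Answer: 1260402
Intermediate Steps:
W = 39 (W = 26 + 13 = 39)
x(26, W)*(-119 + 1362) = (26*39)*(-119 + 1362) = 1014*1243 = 1260402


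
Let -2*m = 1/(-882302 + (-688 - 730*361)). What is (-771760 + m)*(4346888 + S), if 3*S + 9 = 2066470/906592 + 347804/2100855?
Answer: -21977148791672541706202298703291/6551049044322489600 ≈ -3.3548e+12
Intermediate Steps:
m = 1/2293040 (m = -1/(2*(-882302 + (-688 - 730*361))) = -1/(2*(-882302 + (-688 - 263530))) = -1/(2*(-882302 - 264218)) = -½/(-1146520) = -½*(-1/1146520) = 1/2293040 ≈ 4.3610e-7)
S = -6242447434811/2856927504240 (S = -3 + (2066470/906592 + 347804/2100855)/3 = -3 + (2066470*(1/906592) + 347804*(1/2100855))/3 = -3 + (1033235/453296 + 347804/2100855)/3 = -3 + (⅓)*(2328335077909/952309168080) = -3 + 2328335077909/2856927504240 = -6242447434811/2856927504240 ≈ -2.1850)
(-771760 + m)*(4346888 + S) = (-771760 + 1/2293040)*(4346888 - 6242447434811/2856927504240) = -1769676550399/2293040*12418737642603370309/2856927504240 = -21977148791672541706202298703291/6551049044322489600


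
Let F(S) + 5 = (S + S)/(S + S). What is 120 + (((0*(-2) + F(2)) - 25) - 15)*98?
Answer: -4192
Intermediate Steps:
F(S) = -4 (F(S) = -5 + (S + S)/(S + S) = -5 + (2*S)/((2*S)) = -5 + (2*S)*(1/(2*S)) = -5 + 1 = -4)
120 + (((0*(-2) + F(2)) - 25) - 15)*98 = 120 + (((0*(-2) - 4) - 25) - 15)*98 = 120 + (((0 - 4) - 25) - 15)*98 = 120 + ((-4 - 25) - 15)*98 = 120 + (-29 - 15)*98 = 120 - 44*98 = 120 - 4312 = -4192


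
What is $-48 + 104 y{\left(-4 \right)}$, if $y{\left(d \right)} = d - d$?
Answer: $-48$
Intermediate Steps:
$y{\left(d \right)} = 0$
$-48 + 104 y{\left(-4 \right)} = -48 + 104 \cdot 0 = -48 + 0 = -48$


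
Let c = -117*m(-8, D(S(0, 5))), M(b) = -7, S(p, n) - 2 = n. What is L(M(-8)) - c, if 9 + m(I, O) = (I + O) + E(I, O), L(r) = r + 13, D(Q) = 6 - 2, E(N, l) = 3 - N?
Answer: -228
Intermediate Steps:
S(p, n) = 2 + n
D(Q) = 4
L(r) = 13 + r
m(I, O) = -6 + O (m(I, O) = -9 + ((I + O) + (3 - I)) = -9 + (3 + O) = -6 + O)
c = 234 (c = -117*(-6 + 4) = -117*(-2) = 234)
L(M(-8)) - c = (13 - 7) - 1*234 = 6 - 234 = -228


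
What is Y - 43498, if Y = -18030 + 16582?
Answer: -44946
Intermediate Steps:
Y = -1448
Y - 43498 = -1448 - 43498 = -44946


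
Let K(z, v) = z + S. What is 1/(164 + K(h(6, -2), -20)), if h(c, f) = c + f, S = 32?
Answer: 1/200 ≈ 0.0050000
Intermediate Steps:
K(z, v) = 32 + z (K(z, v) = z + 32 = 32 + z)
1/(164 + K(h(6, -2), -20)) = 1/(164 + (32 + (6 - 2))) = 1/(164 + (32 + 4)) = 1/(164 + 36) = 1/200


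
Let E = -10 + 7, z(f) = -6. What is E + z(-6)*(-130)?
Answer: 777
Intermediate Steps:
E = -3
E + z(-6)*(-130) = -3 - 6*(-130) = -3 + 780 = 777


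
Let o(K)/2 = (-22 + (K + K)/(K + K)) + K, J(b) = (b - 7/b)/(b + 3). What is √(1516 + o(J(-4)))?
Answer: √5914/2 ≈ 38.451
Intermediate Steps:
J(b) = (b - 7/b)/(3 + b)
o(K) = -42 + 2*K (o(K) = 2*((-22 + (K + K)/(K + K)) + K) = 2*((-22 + (2*K)/((2*K))) + K) = 2*((-22 + (2*K)*(1/(2*K))) + K) = 2*((-22 + 1) + K) = 2*(-21 + K) = -42 + 2*K)
√(1516 + o(J(-4))) = √(1516 + (-42 + 2*((-7 + (-4)²)/((-4)*(3 - 4))))) = √(1516 + (-42 + 2*(-¼*(-7 + 16)/(-1)))) = √(1516 + (-42 + 2*(-¼*(-1)*9))) = √(1516 + (-42 + 2*(9/4))) = √(1516 + (-42 + 9/2)) = √(1516 - 75/2) = √(2957/2) = √5914/2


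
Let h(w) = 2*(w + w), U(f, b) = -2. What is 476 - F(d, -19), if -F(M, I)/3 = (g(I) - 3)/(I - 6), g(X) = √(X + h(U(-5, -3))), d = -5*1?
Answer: 11909/25 - 9*I*√3/25 ≈ 476.36 - 0.62354*I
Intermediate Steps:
d = -5
h(w) = 4*w (h(w) = 2*(2*w) = 4*w)
g(X) = √(-8 + X) (g(X) = √(X + 4*(-2)) = √(X - 8) = √(-8 + X))
F(M, I) = -3*(-3 + √(-8 + I))/(-6 + I) (F(M, I) = -3*(√(-8 + I) - 3)/(I - 6) = -3*(-3 + √(-8 + I))/(-6 + I))
476 - F(d, -19) = 476 - 3*(3 - √(-8 - 19))/(-6 - 19) = 476 - 3*(3 - √(-27))/(-25) = 476 - 3*(-1)*(3 - 3*I*√3)/25 = 476 - (-9/25 + 9*I*√3/25) = 476 + (9/25 - 9*I*√3/25) = 11909/25 - 9*I*√3/25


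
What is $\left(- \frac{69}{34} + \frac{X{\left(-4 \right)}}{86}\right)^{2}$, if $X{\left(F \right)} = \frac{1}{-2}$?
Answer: $\frac{35414401}{8549776} \approx 4.1421$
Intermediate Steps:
$X{\left(F \right)} = - \frac{1}{2}$
$\left(- \frac{69}{34} + \frac{X{\left(-4 \right)}}{86}\right)^{2} = \left(- \frac{69}{34} - \frac{1}{2 \cdot 86}\right)^{2} = \left(\left(-69\right) \frac{1}{34} - \frac{1}{172}\right)^{2} = \left(- \frac{69}{34} - \frac{1}{172}\right)^{2} = \left(- \frac{5951}{2924}\right)^{2} = \frac{35414401}{8549776}$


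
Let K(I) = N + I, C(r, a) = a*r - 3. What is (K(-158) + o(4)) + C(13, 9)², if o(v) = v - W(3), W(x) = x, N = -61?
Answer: 12778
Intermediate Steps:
C(r, a) = -3 + a*r
o(v) = -3 + v (o(v) = v - 1*3 = v - 3 = -3 + v)
K(I) = -61 + I
(K(-158) + o(4)) + C(13, 9)² = ((-61 - 158) + (-3 + 4)) + (-3 + 9*13)² = (-219 + 1) + (-3 + 117)² = -218 + 114² = -218 + 12996 = 12778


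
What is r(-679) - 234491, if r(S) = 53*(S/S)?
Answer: -234438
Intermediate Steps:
r(S) = 53 (r(S) = 53*1 = 53)
r(-679) - 234491 = 53 - 234491 = -234438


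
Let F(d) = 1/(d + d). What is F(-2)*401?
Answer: -401/4 ≈ -100.25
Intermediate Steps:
F(d) = 1/(2*d)
F(-2)*401 = ((½)/(-2))*401 = ((½)*(-½))*401 = -¼*401 = -401/4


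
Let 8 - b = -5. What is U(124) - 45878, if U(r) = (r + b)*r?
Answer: -28890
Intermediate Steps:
b = 13 (b = 8 - 1*(-5) = 8 + 5 = 13)
U(r) = r*(13 + r) (U(r) = (r + 13)*r = (13 + r)*r = r*(13 + r))
U(124) - 45878 = 124*(13 + 124) - 45878 = 124*137 - 45878 = 16988 - 45878 = -28890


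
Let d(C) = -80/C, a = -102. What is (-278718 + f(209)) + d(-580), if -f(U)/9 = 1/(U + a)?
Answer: -864861787/3103 ≈ -2.7872e+5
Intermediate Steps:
f(U) = -9/(-102 + U) (f(U) = -9/(U - 102) = -9/(-102 + U))
(-278718 + f(209)) + d(-580) = (-278718 - 9/(-102 + 209)) - 80/(-580) = (-278718 - 9/107) - 80*(-1/580) = (-278718 - 9*1/107) + 4/29 = (-278718 - 9/107) + 4/29 = -29822835/107 + 4/29 = -864861787/3103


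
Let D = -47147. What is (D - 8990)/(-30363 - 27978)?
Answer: 56137/58341 ≈ 0.96222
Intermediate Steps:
(D - 8990)/(-30363 - 27978) = (-47147 - 8990)/(-30363 - 27978) = -56137/(-58341) = -56137*(-1/58341) = 56137/58341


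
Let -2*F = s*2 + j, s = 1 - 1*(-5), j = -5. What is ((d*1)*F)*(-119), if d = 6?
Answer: 2499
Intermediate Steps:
s = 6 (s = 1 + 5 = 6)
F = -7/2 (F = -(6*2 - 5)/2 = -(12 - 5)/2 = -½*7 = -7/2 ≈ -3.5000)
((d*1)*F)*(-119) = ((6*1)*(-7/2))*(-119) = (6*(-7/2))*(-119) = -21*(-119) = 2499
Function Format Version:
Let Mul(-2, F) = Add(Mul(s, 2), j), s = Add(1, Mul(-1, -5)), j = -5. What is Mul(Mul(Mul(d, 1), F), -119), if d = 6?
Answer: 2499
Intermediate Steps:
s = 6 (s = Add(1, 5) = 6)
F = Rational(-7, 2) (F = Mul(Rational(-1, 2), Add(Mul(6, 2), -5)) = Mul(Rational(-1, 2), Add(12, -5)) = Mul(Rational(-1, 2), 7) = Rational(-7, 2) ≈ -3.5000)
Mul(Mul(Mul(d, 1), F), -119) = Mul(Mul(Mul(6, 1), Rational(-7, 2)), -119) = Mul(Mul(6, Rational(-7, 2)), -119) = Mul(-21, -119) = 2499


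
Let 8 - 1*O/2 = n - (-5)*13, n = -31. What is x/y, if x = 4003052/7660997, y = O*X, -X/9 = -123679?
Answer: -1000763/110858020411671 ≈ -9.0274e-9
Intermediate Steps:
X = 1113111 (X = -9*(-123679) = 1113111)
O = -52 (O = 16 - 2*(-31 - (-5)*13) = 16 - 2*(-31 - 1*(-65)) = 16 - 2*(-31 + 65) = 16 - 2*34 = 16 - 68 = -52)
y = -57881772 (y = -52*1113111 = -57881772)
x = 4003052/7660997 (x = 4003052*(1/7660997) = 4003052/7660997 ≈ 0.52252)
x/y = (4003052/7660997)/(-57881772) = (4003052/7660997)*(-1/57881772) = -1000763/110858020411671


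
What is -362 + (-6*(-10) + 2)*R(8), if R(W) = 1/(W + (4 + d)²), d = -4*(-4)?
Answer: -73817/204 ≈ -361.85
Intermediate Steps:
d = 16
R(W) = 1/(400 + W) (R(W) = 1/(W + (4 + 16)²) = 1/(W + 20²) = 1/(W + 400) = 1/(400 + W))
-362 + (-6*(-10) + 2)*R(8) = -362 + (-6*(-10) + 2)/(400 + 8) = -362 + (60 + 2)/408 = -362 + 62*(1/408) = -362 + 31/204 = -73817/204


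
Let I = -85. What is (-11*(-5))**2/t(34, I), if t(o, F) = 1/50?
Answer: 151250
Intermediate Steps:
t(o, F) = 1/50
(-11*(-5))**2/t(34, I) = (-11*(-5))**2/(1/50) = 55**2*50 = 3025*50 = 151250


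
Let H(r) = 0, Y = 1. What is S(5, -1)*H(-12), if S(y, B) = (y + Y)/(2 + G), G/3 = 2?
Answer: 0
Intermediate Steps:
G = 6 (G = 3*2 = 6)
S(y, B) = ⅛ + y/8 (S(y, B) = (y + 1)/(2 + 6) = (1 + y)/8 = (1 + y)*(⅛) = ⅛ + y/8)
S(5, -1)*H(-12) = (⅛ + (⅛)*5)*0 = (⅛ + 5/8)*0 = (¾)*0 = 0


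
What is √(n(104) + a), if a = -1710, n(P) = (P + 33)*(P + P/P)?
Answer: 65*√3 ≈ 112.58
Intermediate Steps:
n(P) = (1 + P)*(33 + P) (n(P) = (33 + P)*(P + 1) = (33 + P)*(1 + P) = (1 + P)*(33 + P))
√(n(104) + a) = √((33 + 104² + 34*104) - 1710) = √((33 + 10816 + 3536) - 1710) = √(14385 - 1710) = √12675 = 65*√3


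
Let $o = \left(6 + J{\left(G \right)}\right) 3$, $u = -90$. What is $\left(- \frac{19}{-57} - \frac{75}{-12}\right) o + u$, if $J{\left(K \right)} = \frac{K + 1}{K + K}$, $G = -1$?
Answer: $\frac{57}{2} \approx 28.5$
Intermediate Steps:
$J{\left(K \right)} = \frac{1 + K}{2 K}$
$o = 18$ ($o = \left(6 + \frac{1 - 1}{2 \left(-1\right)}\right) 3 = \left(6 + \frac{1}{2} \left(-1\right) 0\right) 3 = \left(6 + 0\right) 3 = 6 \cdot 3 = 18$)
$\left(- \frac{19}{-57} - \frac{75}{-12}\right) o + u = \left(- \frac{19}{-57} - \frac{75}{-12}\right) 18 - 90 = \left(\left(-19\right) \left(- \frac{1}{57}\right) - - \frac{25}{4}\right) 18 - 90 = \left(\frac{1}{3} + \frac{25}{4}\right) 18 - 90 = \frac{79}{12} \cdot 18 - 90 = \frac{237}{2} - 90 = \frac{57}{2}$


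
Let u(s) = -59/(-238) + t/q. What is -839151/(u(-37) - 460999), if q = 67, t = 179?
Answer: 1486789094/816782611 ≈ 1.8203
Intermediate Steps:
u(s) = 46555/15946 (u(s) = -59/(-238) + 179/67 = -59*(-1/238) + 179*(1/67) = 59/238 + 179/67 = 46555/15946)
-839151/(u(-37) - 460999) = -839151/(46555/15946 - 460999) = -839151/(-7351043499/15946) = -839151*(-15946/7351043499) = 1486789094/816782611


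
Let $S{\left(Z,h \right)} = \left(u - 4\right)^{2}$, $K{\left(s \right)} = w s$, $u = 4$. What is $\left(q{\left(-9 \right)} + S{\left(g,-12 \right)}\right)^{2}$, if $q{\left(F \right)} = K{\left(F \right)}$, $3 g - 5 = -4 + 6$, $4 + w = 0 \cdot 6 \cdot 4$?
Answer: $1296$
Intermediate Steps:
$w = -4$ ($w = -4 + 0 \cdot 6 \cdot 4 = -4 + 0 \cdot 4 = -4 + 0 = -4$)
$K{\left(s \right)} = - 4 s$
$g = \frac{7}{3}$ ($g = \frac{5}{3} + \frac{-4 + 6}{3} = \frac{5}{3} + \frac{1}{3} \cdot 2 = \frac{5}{3} + \frac{2}{3} = \frac{7}{3} \approx 2.3333$)
$q{\left(F \right)} = - 4 F$
$S{\left(Z,h \right)} = 0$ ($S{\left(Z,h \right)} = \left(4 - 4\right)^{2} = 0^{2} = 0$)
$\left(q{\left(-9 \right)} + S{\left(g,-12 \right)}\right)^{2} = \left(\left(-4\right) \left(-9\right) + 0\right)^{2} = \left(36 + 0\right)^{2} = 36^{2} = 1296$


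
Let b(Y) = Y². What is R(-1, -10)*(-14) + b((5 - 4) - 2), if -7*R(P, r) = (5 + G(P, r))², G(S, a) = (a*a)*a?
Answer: 1980051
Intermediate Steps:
G(S, a) = a³ (G(S, a) = a²*a = a³)
R(P, r) = -(5 + r³)²/7
R(-1, -10)*(-14) + b((5 - 4) - 2) = -(5 + (-10)³)²/7*(-14) + ((5 - 4) - 2)² = -(5 - 1000)²/7*(-14) + (1 - 2)² = -⅐*(-995)²*(-14) + (-1)² = -⅐*990025*(-14) + 1 = -990025/7*(-14) + 1 = 1980050 + 1 = 1980051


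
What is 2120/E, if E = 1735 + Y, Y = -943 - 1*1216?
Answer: -5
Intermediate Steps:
Y = -2159 (Y = -943 - 1216 = -2159)
E = -424 (E = 1735 - 2159 = -424)
2120/E = 2120/(-424) = 2120*(-1/424) = -5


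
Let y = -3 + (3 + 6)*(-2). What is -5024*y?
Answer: 105504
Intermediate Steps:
y = -21 (y = -3 + 9*(-2) = -3 - 18 = -21)
-5024*y = -5024*(-21) = 105504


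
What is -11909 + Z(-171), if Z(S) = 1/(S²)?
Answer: -348231068/29241 ≈ -11909.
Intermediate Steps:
Z(S) = S⁻²
-11909 + Z(-171) = -11909 + (-171)⁻² = -11909 + 1/29241 = -348231068/29241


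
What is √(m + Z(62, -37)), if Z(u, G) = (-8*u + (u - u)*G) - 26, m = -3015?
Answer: 3*I*√393 ≈ 59.473*I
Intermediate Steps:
Z(u, G) = -26 - 8*u (Z(u, G) = (-8*u + 0*G) - 26 = (-8*u + 0) - 26 = -8*u - 26 = -26 - 8*u)
√(m + Z(62, -37)) = √(-3015 + (-26 - 8*62)) = √(-3015 + (-26 - 496)) = √(-3015 - 522) = √(-3537) = 3*I*√393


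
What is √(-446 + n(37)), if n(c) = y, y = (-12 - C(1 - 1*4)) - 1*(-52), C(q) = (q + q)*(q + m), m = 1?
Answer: I*√418 ≈ 20.445*I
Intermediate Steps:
C(q) = 2*q*(1 + q) (C(q) = (q + q)*(q + 1) = (2*q)*(1 + q) = 2*q*(1 + q))
y = 28 (y = (-12 - 2*(1 - 1*4)*(1 + (1 - 1*4))) - 1*(-52) = (-12 - 2*(1 - 4)*(1 + (1 - 4))) + 52 = (-12 - 2*(-3)*(1 - 3)) + 52 = (-12 - 2*(-3)*(-2)) + 52 = (-12 - 1*12) + 52 = (-12 - 12) + 52 = -24 + 52 = 28)
n(c) = 28
√(-446 + n(37)) = √(-446 + 28) = √(-418) = I*√418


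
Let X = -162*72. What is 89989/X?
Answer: -89989/11664 ≈ -7.7151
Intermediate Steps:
X = -11664
89989/X = 89989/(-11664) = 89989*(-1/11664) = -89989/11664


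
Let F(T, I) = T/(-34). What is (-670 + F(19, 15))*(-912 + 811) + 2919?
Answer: 2401945/34 ≈ 70646.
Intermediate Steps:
F(T, I) = -T/34 (F(T, I) = T*(-1/34) = -T/34)
(-670 + F(19, 15))*(-912 + 811) + 2919 = (-670 - 1/34*19)*(-912 + 811) + 2919 = (-670 - 19/34)*(-101) + 2919 = -22799/34*(-101) + 2919 = 2302699/34 + 2919 = 2401945/34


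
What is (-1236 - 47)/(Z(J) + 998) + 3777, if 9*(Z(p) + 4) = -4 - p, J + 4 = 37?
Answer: 33637746/8909 ≈ 3775.7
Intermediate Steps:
J = 33 (J = -4 + 37 = 33)
Z(p) = -40/9 - p/9 (Z(p) = -4 + (-4 - p)/9 = -4 + (-4/9 - p/9) = -40/9 - p/9)
(-1236 - 47)/(Z(J) + 998) + 3777 = (-1236 - 47)/((-40/9 - ⅑*33) + 998) + 3777 = -1283/((-40/9 - 11/3) + 998) + 3777 = -1283/(-73/9 + 998) + 3777 = -1283/8909/9 + 3777 = -1283*9/8909 + 3777 = -11547/8909 + 3777 = 33637746/8909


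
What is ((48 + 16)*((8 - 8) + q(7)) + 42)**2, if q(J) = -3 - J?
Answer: 357604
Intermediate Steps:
((48 + 16)*((8 - 8) + q(7)) + 42)**2 = ((48 + 16)*((8 - 8) + (-3 - 1*7)) + 42)**2 = (64*(0 + (-3 - 7)) + 42)**2 = (64*(0 - 10) + 42)**2 = (64*(-10) + 42)**2 = (-640 + 42)**2 = (-598)**2 = 357604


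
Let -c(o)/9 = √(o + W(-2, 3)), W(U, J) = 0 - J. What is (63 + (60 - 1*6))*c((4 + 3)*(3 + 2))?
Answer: -4212*√2 ≈ -5956.7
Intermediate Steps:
W(U, J) = -J
c(o) = -9*√(-3 + o) (c(o) = -9*√(o - 1*3) = -9*√(o - 3) = -9*√(-3 + o))
(63 + (60 - 1*6))*c((4 + 3)*(3 + 2)) = (63 + (60 - 1*6))*(-9*√(-3 + (4 + 3)*(3 + 2))) = (63 + (60 - 6))*(-9*√(-3 + 7*5)) = (63 + 54)*(-9*√(-3 + 35)) = 117*(-36*√2) = -4212*√2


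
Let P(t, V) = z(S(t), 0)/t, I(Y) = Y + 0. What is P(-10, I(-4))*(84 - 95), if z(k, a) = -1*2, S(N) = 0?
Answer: -11/5 ≈ -2.2000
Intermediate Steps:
I(Y) = Y
z(k, a) = -2
P(t, V) = -2/t
P(-10, I(-4))*(84 - 95) = (-2/(-10))*(84 - 95) = -2*(-⅒)*(-11) = (⅕)*(-11) = -11/5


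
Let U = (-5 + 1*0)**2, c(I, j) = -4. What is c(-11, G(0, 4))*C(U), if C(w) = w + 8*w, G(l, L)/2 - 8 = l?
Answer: -900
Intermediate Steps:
G(l, L) = 16 + 2*l
U = 25 (U = (-5 + 0)**2 = (-5)**2 = 25)
C(w) = 9*w
c(-11, G(0, 4))*C(U) = -36*25 = -4*225 = -900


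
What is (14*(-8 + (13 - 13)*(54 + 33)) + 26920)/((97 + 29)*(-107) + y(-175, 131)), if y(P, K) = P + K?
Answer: -13404/6763 ≈ -1.9820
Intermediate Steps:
y(P, K) = K + P
(14*(-8 + (13 - 13)*(54 + 33)) + 26920)/((97 + 29)*(-107) + y(-175, 131)) = (14*(-8 + (13 - 13)*(54 + 33)) + 26920)/((97 + 29)*(-107) + (131 - 175)) = (14*(-8 + 0*87) + 26920)/(126*(-107) - 44) = (14*(-8 + 0) + 26920)/(-13482 - 44) = (14*(-8) + 26920)/(-13526) = (-112 + 26920)*(-1/13526) = 26808*(-1/13526) = -13404/6763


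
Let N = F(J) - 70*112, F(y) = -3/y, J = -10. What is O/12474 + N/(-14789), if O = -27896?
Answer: -143073421/83853630 ≈ -1.7062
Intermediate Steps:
N = -78397/10 (N = -3/(-10) - 70*112 = -3*(-⅒) - 7840 = 3/10 - 7840 = -78397/10 ≈ -7839.7)
O/12474 + N/(-14789) = -27896/12474 - 78397/10/(-14789) = -27896*1/12474 - 78397/10*(-1/14789) = -1268/567 + 78397/147890 = -143073421/83853630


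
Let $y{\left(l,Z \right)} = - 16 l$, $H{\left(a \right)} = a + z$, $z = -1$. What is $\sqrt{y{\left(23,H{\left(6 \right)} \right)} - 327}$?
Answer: $i \sqrt{695} \approx 26.363 i$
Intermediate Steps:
$H{\left(a \right)} = -1 + a$ ($H{\left(a \right)} = a - 1 = -1 + a$)
$\sqrt{y{\left(23,H{\left(6 \right)} \right)} - 327} = \sqrt{\left(-16\right) 23 - 327} = \sqrt{-368 - 327} = \sqrt{-695} = i \sqrt{695}$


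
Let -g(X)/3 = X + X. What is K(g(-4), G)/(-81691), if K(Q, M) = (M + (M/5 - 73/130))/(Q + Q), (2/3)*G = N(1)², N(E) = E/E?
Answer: -161/509751840 ≈ -3.1584e-7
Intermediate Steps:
g(X) = -6*X (g(X) = -3*(X + X) = -6*X)
N(E) = 1
G = 3/2 (G = (3/2)*1² = (3/2)*1 = 3/2 ≈ 1.5000)
K(Q, M) = (-73/130 + 6*M/5)/(2*Q) (K(Q, M) = (M + (M*(⅕) - 73*1/130))/((2*Q)) = (M + (M/5 - 73/130))*(1/(2*Q)) = (M + (-73/130 + M/5))*(1/(2*Q)) = (-73/130 + 6*M/5)*(1/(2*Q)) = (-73/130 + 6*M/5)/(2*Q))
K(g(-4), G)/(-81691) = ((-73 + 156*(3/2))/(260*((-6*(-4)))))/(-81691) = ((1/260)*(-73 + 234)/24)*(-1/81691) = ((1/260)*(1/24)*161)*(-1/81691) = (161/6240)*(-1/81691) = -161/509751840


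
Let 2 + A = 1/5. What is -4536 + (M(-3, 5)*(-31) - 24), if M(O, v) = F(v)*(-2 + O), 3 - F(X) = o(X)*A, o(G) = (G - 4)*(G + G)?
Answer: -1305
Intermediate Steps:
A = -9/5 (A = -2 + 1/5 = -9/5 ≈ -1.8000)
o(G) = 2*G*(-4 + G) (o(G) = (-4 + G)*(2*G) = 2*G*(-4 + G))
F(X) = 3 + 18*X*(-4 + X)/5 (F(X) = 3 - 2*X*(-4 + X)*(-9)/5 = 3 - (-18)*X*(-4 + X)/5 = 3 + 18*X*(-4 + X)/5)
M(O, v) = (-2 + O)*(3 + 18*v*(-4 + v)/5) (M(O, v) = (3 + 18*v*(-4 + v)/5)*(-2 + O) = (-2 + O)*(3 + 18*v*(-4 + v)/5))
-4536 + (M(-3, 5)*(-31) - 24) = -4536 + ((3*(-2 - 3)*(5 + 6*5*(-4 + 5))/5)*(-31) - 24) = -4536 + (((3/5)*(-5)*(5 + 6*5*1))*(-31) - 24) = -4536 + (((3/5)*(-5)*(5 + 30))*(-31) - 24) = -4536 + (((3/5)*(-5)*35)*(-31) - 24) = -4536 + (-105*(-31) - 24) = -4536 + (3255 - 24) = -4536 + 3231 = -1305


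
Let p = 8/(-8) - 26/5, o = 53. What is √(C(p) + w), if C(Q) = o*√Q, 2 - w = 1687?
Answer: √(-42125 + 265*I*√155)/5 ≈ 1.6062 + 41.08*I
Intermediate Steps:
w = -1685 (w = 2 - 1*1687 = 2 - 1687 = -1685)
p = -31/5 (p = 8*(-⅛) - 26*⅕ = -1 - 26/5 = -31/5 ≈ -6.2000)
C(Q) = 53*√Q
√(C(p) + w) = √(53*√(-31/5) - 1685) = √(53*(I*√155/5) - 1685) = √(53*I*√155/5 - 1685) = √(-1685 + 53*I*√155/5)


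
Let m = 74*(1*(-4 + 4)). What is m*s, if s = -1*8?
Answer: 0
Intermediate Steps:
s = -8
m = 0 (m = 74*(1*0) = 74*0 = 0)
m*s = 0*(-8) = 0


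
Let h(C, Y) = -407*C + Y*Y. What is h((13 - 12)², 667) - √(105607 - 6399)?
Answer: 444482 - 2*√24802 ≈ 4.4417e+5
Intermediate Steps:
h(C, Y) = Y² - 407*C (h(C, Y) = -407*C + Y² = Y² - 407*C)
h((13 - 12)², 667) - √(105607 - 6399) = (667² - 407*(13 - 12)²) - √(105607 - 6399) = (444889 - 407*1²) - √99208 = (444889 - 407*1) - 2*√24802 = (444889 - 407) - 2*√24802 = 444482 - 2*√24802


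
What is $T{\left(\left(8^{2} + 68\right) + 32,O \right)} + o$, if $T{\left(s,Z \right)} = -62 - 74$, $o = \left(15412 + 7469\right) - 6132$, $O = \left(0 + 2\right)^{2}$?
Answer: $16613$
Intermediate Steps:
$O = 4$ ($O = 2^{2} = 4$)
$o = 16749$ ($o = 22881 - 6132 = 16749$)
$T{\left(s,Z \right)} = -136$ ($T{\left(s,Z \right)} = -62 - 74 = -136$)
$T{\left(\left(8^{2} + 68\right) + 32,O \right)} + o = -136 + 16749 = 16613$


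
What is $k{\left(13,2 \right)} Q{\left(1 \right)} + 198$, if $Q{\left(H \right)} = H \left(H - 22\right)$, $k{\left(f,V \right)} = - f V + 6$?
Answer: $618$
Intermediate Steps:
$k{\left(f,V \right)} = 6 - V f$ ($k{\left(f,V \right)} = - V f + 6 = 6 - V f$)
$Q{\left(H \right)} = H \left(-22 + H\right)$
$k{\left(13,2 \right)} Q{\left(1 \right)} + 198 = \left(6 - 2 \cdot 13\right) 1 \left(-22 + 1\right) + 198 = \left(6 - 26\right) 1 \left(-21\right) + 198 = \left(-20\right) \left(-21\right) + 198 = 420 + 198 = 618$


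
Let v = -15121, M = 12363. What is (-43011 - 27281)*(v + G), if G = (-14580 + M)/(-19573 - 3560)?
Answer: 8195856849264/7711 ≈ 1.0629e+9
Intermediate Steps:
G = 739/7711 (G = (-14580 + 12363)/(-19573 - 3560) = -2217/(-23133) = -2217*(-1/23133) = 739/7711 ≈ 0.095837)
(-43011 - 27281)*(v + G) = (-43011 - 27281)*(-15121 + 739/7711) = -70292*(-116597292/7711) = 8195856849264/7711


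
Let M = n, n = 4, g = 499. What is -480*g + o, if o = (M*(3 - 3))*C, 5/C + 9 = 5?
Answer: -239520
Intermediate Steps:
M = 4
C = -5/4 (C = 5/(-9 + 5) = 5/(-4) = 5*(-¼) = -5/4 ≈ -1.2500)
o = 0 (o = (4*(3 - 3))*(-5/4) = (4*0)*(-5/4) = 0*(-5/4) = 0)
-480*g + o = -480*499 + 0 = -239520 + 0 = -239520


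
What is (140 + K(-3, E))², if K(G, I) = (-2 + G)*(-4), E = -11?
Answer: 25600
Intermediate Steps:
K(G, I) = 8 - 4*G
(140 + K(-3, E))² = (140 + (8 - 4*(-3)))² = (140 + (8 + 12))² = (140 + 20)² = 160² = 25600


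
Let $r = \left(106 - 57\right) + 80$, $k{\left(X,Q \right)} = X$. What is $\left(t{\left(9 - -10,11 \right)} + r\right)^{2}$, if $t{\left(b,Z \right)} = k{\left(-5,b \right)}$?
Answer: $15376$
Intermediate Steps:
$t{\left(b,Z \right)} = -5$
$r = 129$ ($r = 49 + 80 = 129$)
$\left(t{\left(9 - -10,11 \right)} + r\right)^{2} = \left(-5 + 129\right)^{2} = 124^{2} = 15376$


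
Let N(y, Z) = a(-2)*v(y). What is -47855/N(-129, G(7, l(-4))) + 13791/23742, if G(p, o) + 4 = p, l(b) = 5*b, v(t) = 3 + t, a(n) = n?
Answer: -62927671/332388 ≈ -189.32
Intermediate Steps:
G(p, o) = -4 + p
N(y, Z) = -6 - 2*y (N(y, Z) = -2*(3 + y) = -6 - 2*y)
-47855/N(-129, G(7, l(-4))) + 13791/23742 = -47855/(-6 - 2*(-129)) + 13791/23742 = -47855/(-6 + 258) + 13791*(1/23742) = -47855/252 + 4597/7914 = -62927671/332388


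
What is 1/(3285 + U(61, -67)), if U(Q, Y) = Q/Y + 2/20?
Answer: 670/2200407 ≈ 0.00030449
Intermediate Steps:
U(Q, Y) = 1/10 + Q/Y (U(Q, Y) = Q/Y + 2*(1/20) = Q/Y + 1/10 = 1/10 + Q/Y)
1/(3285 + U(61, -67)) = 1/(3285 + (61 + (1/10)*(-67))/(-67)) = 1/(3285 - (61 - 67/10)/67) = 1/(3285 - 1/67*543/10) = 1/(3285 - 543/670) = 1/(2200407/670) = 670/2200407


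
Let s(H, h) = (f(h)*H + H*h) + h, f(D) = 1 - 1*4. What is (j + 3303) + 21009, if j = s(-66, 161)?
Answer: 14045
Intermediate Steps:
f(D) = -3 (f(D) = 1 - 4 = -3)
s(H, h) = h - 3*H + H*h (s(H, h) = (-3*H + H*h) + h = h - 3*H + H*h)
j = -10267 (j = 161 - 3*(-66) - 66*161 = 161 + 198 - 10626 = -10267)
(j + 3303) + 21009 = (-10267 + 3303) + 21009 = -6964 + 21009 = 14045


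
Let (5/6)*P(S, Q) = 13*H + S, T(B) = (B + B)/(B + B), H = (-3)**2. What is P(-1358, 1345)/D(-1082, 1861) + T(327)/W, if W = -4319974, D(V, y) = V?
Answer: 16083260497/11685529670 ≈ 1.3763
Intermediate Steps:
H = 9
T(B) = 1 (T(B) = (2*B)/((2*B)) = (2*B)*(1/(2*B)) = 1)
P(S, Q) = 702/5 + 6*S/5 (P(S, Q) = 6*(13*9 + S)/5 = 6*(117 + S)/5 = 702/5 + 6*S/5)
P(-1358, 1345)/D(-1082, 1861) + T(327)/W = (702/5 + (6/5)*(-1358))/(-1082) + 1/(-4319974) = (702/5 - 8148/5)*(-1/1082) + 1*(-1/4319974) = -7446/5*(-1/1082) - 1/4319974 = 3723/2705 - 1/4319974 = 16083260497/11685529670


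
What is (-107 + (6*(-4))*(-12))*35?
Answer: 6335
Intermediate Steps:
(-107 + (6*(-4))*(-12))*35 = (-107 - 24*(-12))*35 = (-107 + 288)*35 = 181*35 = 6335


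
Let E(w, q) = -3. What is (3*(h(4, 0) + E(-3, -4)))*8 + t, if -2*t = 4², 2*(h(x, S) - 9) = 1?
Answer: 148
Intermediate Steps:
h(x, S) = 19/2 (h(x, S) = 9 + (½)*1 = 9 + ½ = 19/2)
t = -8 (t = -½*4² = -½*16 = -8)
(3*(h(4, 0) + E(-3, -4)))*8 + t = (3*(19/2 - 3))*8 - 8 = (3*(13/2))*8 - 8 = (39/2)*8 - 8 = 156 - 8 = 148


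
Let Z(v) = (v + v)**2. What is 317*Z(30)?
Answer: 1141200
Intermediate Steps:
Z(v) = 4*v**2 (Z(v) = (2*v)**2 = 4*v**2)
317*Z(30) = 317*(4*30**2) = 317*(4*900) = 317*3600 = 1141200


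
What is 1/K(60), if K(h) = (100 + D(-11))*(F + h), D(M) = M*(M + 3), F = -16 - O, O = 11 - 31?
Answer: 1/12032 ≈ 8.3112e-5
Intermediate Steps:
O = -20
F = 4 (F = -16 - 1*(-20) = -16 + 20 = 4)
D(M) = M*(3 + M)
K(h) = 752 + 188*h (K(h) = (100 - 11*(3 - 11))*(4 + h) = (100 - 11*(-8))*(4 + h) = (100 + 88)*(4 + h) = 188*(4 + h) = 752 + 188*h)
1/K(60) = 1/(752 + 188*60) = 1/(752 + 11280) = 1/12032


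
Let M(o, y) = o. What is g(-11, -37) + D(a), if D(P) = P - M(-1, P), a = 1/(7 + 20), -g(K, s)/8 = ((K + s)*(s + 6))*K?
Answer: 3535516/27 ≈ 1.3095e+5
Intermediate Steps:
g(K, s) = -8*K*(6 + s)*(K + s) (g(K, s) = -8*(K + s)*(s + 6)*K = -8*(K + s)*(6 + s)*K = -8*(6 + s)*(K + s)*K = -8*K*(6 + s)*(K + s))
a = 1/27 ≈ 0.037037
D(P) = 1 + P (D(P) = P - 1*(-1) = P + 1 = 1 + P)
g(-11, -37) + D(a) = -8*(-11)*((-37)**2 + 6*(-11) + 6*(-37) - 11*(-37)) + (1 + 1/27) = -8*(-11)*(1369 - 66 - 222 + 407) + 28/27 = -8*(-11)*1488 + 28/27 = 130944 + 28/27 = 3535516/27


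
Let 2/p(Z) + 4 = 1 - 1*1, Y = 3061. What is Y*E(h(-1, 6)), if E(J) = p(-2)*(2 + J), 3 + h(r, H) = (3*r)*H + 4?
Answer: 45915/2 ≈ 22958.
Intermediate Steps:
h(r, H) = 1 + 3*H*r (h(r, H) = -3 + ((3*r)*H + 4) = -3 + (3*H*r + 4) = -3 + (4 + 3*H*r) = 1 + 3*H*r)
p(Z) = -½ (p(Z) = 2/(-4 + (1 - 1*1)) = 2/(-4 + (1 - 1)) = 2/(-4 + 0) = 2/(-4) = 2*(-¼) = -½)
E(J) = -1 - J/2 (E(J) = -(2 + J)/2 = -1 - J/2)
Y*E(h(-1, 6)) = 3061*(-1 - (1 + 3*6*(-1))/2) = 3061*(-1 - (1 - 18)/2) = 3061*(-1 - ½*(-17)) = 3061*(-1 + 17/2) = 3061*(15/2) = 45915/2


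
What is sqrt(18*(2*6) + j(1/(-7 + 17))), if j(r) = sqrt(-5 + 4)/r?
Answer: sqrt(216 + 10*I) ≈ 14.701 + 0.34012*I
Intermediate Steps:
j(r) = I/r (j(r) = sqrt(-1)/r = I/r)
sqrt(18*(2*6) + j(1/(-7 + 17))) = sqrt(18*(2*6) + I/(1/(-7 + 17))) = sqrt(18*12 + I/(1/10)) = sqrt(216 + I/(1/10)) = sqrt(216 + I*10) = sqrt(216 + 10*I)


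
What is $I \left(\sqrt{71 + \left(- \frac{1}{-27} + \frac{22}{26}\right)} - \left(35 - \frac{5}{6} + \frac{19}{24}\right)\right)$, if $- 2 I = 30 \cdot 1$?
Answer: $\frac{4195}{8} - \frac{5 \sqrt{984009}}{39} \approx 397.2$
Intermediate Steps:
$I = -15$ ($I = - \frac{30 \cdot 1}{2} = \left(- \frac{1}{2}\right) 30 = -15$)
$I \left(\sqrt{71 + \left(- \frac{1}{-27} + \frac{22}{26}\right)} - \left(35 - \frac{5}{6} + \frac{19}{24}\right)\right) = - 15 \left(\sqrt{71 + \left(- \frac{1}{-27} + \frac{22}{26}\right)} - \left(35 - \frac{5}{6} + \frac{19}{24}\right)\right) = - 15 \left(\sqrt{71 + \left(\left(-1\right) \left(- \frac{1}{27}\right) + 22 \cdot \frac{1}{26}\right)} - \left(35 - \frac{5}{6} + \frac{19}{24}\right)\right) = - 15 \left(\sqrt{71 + \left(\frac{1}{27} + \frac{11}{13}\right)} - \frac{839}{24}\right) = - 15 \left(\sqrt{71 + \frac{310}{351}} - \frac{839}{24}\right) = - 15 \left(\sqrt{\frac{25231}{351}} + \left(-35 + \frac{1}{24}\right)\right) = - 15 \left(\frac{\sqrt{984009}}{117} - \frac{839}{24}\right) = - 15 \left(- \frac{839}{24} + \frac{\sqrt{984009}}{117}\right) = \frac{4195}{8} - \frac{5 \sqrt{984009}}{39}$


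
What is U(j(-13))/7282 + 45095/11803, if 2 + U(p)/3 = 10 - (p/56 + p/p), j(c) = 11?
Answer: 57689251/15088304 ≈ 3.8234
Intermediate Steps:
U(p) = 21 - 3*p/56 (U(p) = -6 + 3*(10 - (p/56 + p/p)) = -6 + 3*(10 - (p*(1/56) + 1)) = -6 + 3*(10 - (p/56 + 1)) = -6 + 3*(10 - (1 + p/56)) = -6 + 3*(10 + (-1 - p/56)) = -6 + 3*(9 - p/56) = -6 + (27 - 3*p/56) = 21 - 3*p/56)
U(j(-13))/7282 + 45095/11803 = (21 - 3/56*11)/7282 + 45095/11803 = (21 - 33/56)*(1/7282) + 45095*(1/11803) = (1143/56)*(1/7282) + 1555/407 = 1143/407792 + 1555/407 = 57689251/15088304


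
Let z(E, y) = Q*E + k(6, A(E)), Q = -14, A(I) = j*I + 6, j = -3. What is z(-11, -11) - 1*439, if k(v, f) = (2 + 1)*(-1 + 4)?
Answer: -276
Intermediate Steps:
A(I) = 6 - 3*I (A(I) = -3*I + 6 = 6 - 3*I)
k(v, f) = 9 (k(v, f) = 3*3 = 9)
z(E, y) = 9 - 14*E (z(E, y) = -14*E + 9 = 9 - 14*E)
z(-11, -11) - 1*439 = (9 - 14*(-11)) - 1*439 = (9 + 154) - 439 = 163 - 439 = -276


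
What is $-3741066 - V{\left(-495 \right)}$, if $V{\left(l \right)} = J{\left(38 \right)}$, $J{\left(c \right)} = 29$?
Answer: $-3741095$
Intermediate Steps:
$V{\left(l \right)} = 29$
$-3741066 - V{\left(-495 \right)} = -3741066 - 29 = -3741095$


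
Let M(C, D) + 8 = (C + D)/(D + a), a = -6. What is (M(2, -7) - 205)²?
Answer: 7639696/169 ≈ 45205.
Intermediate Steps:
M(C, D) = -8 + (C + D)/(-6 + D) (M(C, D) = -8 + (C + D)/(D - 6) = -8 + (C + D)/(-6 + D))
(M(2, -7) - 205)² = ((48 + 2 - 7*(-7))/(-6 - 7) - 205)² = ((48 + 2 + 49)/(-13) - 205)² = (-1/13*99 - 205)² = (-99/13 - 205)² = (-2764/13)² = 7639696/169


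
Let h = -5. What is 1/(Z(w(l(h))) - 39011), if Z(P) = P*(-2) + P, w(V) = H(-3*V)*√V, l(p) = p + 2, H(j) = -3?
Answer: -39011/1521858148 - 3*I*√3/1521858148 ≈ -2.5634e-5 - 3.4143e-9*I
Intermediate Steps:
l(p) = 2 + p
w(V) = -3*√V
Z(P) = -P (Z(P) = -2*P + P = -P)
1/(Z(w(l(h))) - 39011) = 1/(-(-3)*√(2 - 5) - 39011) = 1/(-(-3)*√(-3) - 39011) = 1/(-(-3)*I*√3 - 39011) = 1/(3*I*√3 - 39011) = 1/(-39011 + 3*I*√3)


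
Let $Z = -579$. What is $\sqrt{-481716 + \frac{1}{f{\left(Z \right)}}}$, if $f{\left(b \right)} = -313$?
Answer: $\frac{i \sqrt{47193235117}}{313} \approx 694.06 i$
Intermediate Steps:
$\sqrt{-481716 + \frac{1}{f{\left(Z \right)}}} = \sqrt{-481716 + \frac{1}{-313}} = \sqrt{-481716 - \frac{1}{313}} = \sqrt{- \frac{150777109}{313}} = \frac{i \sqrt{47193235117}}{313}$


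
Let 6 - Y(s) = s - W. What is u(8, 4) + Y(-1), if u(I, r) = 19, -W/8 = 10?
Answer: -54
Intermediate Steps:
W = -80 (W = -8*10 = -80)
Y(s) = -74 - s (Y(s) = 6 - (s - 1*(-80)) = 6 - (s + 80) = 6 - (80 + s) = 6 + (-80 - s) = -74 - s)
u(8, 4) + Y(-1) = 19 + (-74 - 1*(-1)) = 19 + (-74 + 1) = 19 - 73 = -54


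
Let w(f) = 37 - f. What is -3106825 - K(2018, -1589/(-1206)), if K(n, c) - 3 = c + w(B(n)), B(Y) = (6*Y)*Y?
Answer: 25720455685/1206 ≈ 2.1327e+7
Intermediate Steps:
B(Y) = 6*Y²
K(n, c) = 40 + c - 6*n² (K(n, c) = 3 + (c + (37 - 6*n²)) = 3 + (37 + c - 6*n²) = 40 + c - 6*n²)
-3106825 - K(2018, -1589/(-1206)) = -3106825 - (40 - 1589/(-1206) - 6*2018²) = -3106825 - (40 - 1589*(-1/1206) - 6*4072324) = -3106825 - (40 + 1589/1206 - 24433944) = -3106825 - 1*(-29467286635/1206) = -3106825 + 29467286635/1206 = 25720455685/1206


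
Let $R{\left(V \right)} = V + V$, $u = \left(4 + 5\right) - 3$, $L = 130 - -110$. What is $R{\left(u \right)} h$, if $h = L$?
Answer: $2880$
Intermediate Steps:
$L = 240$ ($L = 130 + 110 = 240$)
$h = 240$
$u = 6$ ($u = 9 - 3 = 6$)
$R{\left(V \right)} = 2 V$
$R{\left(u \right)} h = 2 \cdot 6 \cdot 240 = 12 \cdot 240 = 2880$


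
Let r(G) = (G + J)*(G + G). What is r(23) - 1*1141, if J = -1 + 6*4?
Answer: 975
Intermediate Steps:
J = 23 (J = -1 + 24 = 23)
r(G) = 2*G*(23 + G) (r(G) = (G + 23)*(G + G) = (23 + G)*(2*G) = 2*G*(23 + G))
r(23) - 1*1141 = 2*23*(23 + 23) - 1*1141 = 2*23*46 - 1141 = 2116 - 1141 = 975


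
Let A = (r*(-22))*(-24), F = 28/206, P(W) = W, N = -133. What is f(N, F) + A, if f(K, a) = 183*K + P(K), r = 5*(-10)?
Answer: -50872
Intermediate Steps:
F = 14/103 (F = 28*(1/206) = 14/103 ≈ 0.13592)
r = -50
f(K, a) = 184*K (f(K, a) = 183*K + K = 184*K)
A = -26400 (A = -50*(-22)*(-24) = 1100*(-24) = -26400)
f(N, F) + A = 184*(-133) - 26400 = -24472 - 26400 = -50872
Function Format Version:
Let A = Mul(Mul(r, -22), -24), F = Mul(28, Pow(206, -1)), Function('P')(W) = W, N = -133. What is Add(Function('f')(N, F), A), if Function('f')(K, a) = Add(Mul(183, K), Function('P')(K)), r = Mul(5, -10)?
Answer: -50872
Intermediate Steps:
F = Rational(14, 103) (F = Mul(28, Rational(1, 206)) = Rational(14, 103) ≈ 0.13592)
r = -50
Function('f')(K, a) = Mul(184, K) (Function('f')(K, a) = Add(Mul(183, K), K) = Mul(184, K))
A = -26400 (A = Mul(Mul(-50, -22), -24) = Mul(1100, -24) = -26400)
Add(Function('f')(N, F), A) = Add(Mul(184, -133), -26400) = Add(-24472, -26400) = -50872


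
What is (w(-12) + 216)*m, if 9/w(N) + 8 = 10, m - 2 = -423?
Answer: -185661/2 ≈ -92831.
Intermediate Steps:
m = -421 (m = 2 - 423 = -421)
w(N) = 9/2 (w(N) = 9/(-8 + 10) = 9/2)
(w(-12) + 216)*m = (9/2 + 216)*(-421) = (441/2)*(-421) = -185661/2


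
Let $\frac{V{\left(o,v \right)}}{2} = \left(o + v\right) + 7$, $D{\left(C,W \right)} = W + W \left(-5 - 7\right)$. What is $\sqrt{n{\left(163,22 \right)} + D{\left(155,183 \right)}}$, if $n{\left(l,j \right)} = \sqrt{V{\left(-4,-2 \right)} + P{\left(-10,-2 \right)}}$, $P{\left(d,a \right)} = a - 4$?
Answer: $\sqrt{-2013 + 2 i} \approx 0.0223 + 44.866 i$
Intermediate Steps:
$D{\left(C,W \right)} = - 11 W$ ($D{\left(C,W \right)} = W + W \left(-12\right) = W - 12 W = - 11 W$)
$P{\left(d,a \right)} = -4 + a$ ($P{\left(d,a \right)} = a - 4 = -4 + a$)
$V{\left(o,v \right)} = 14 + 2 o + 2 v$ ($V{\left(o,v \right)} = 2 \left(\left(o + v\right) + 7\right) = 2 \left(7 + o + v\right) = 14 + 2 o + 2 v$)
$n{\left(l,j \right)} = 2 i$ ($n{\left(l,j \right)} = \sqrt{\left(14 + 2 \left(-4\right) + 2 \left(-2\right)\right) - 6} = \sqrt{\left(14 - 8 - 4\right) - 6} = \sqrt{2 - 6} = \sqrt{-4} = 2 i$)
$\sqrt{n{\left(163,22 \right)} + D{\left(155,183 \right)}} = \sqrt{2 i - 2013} = \sqrt{-2013 + 2 i}$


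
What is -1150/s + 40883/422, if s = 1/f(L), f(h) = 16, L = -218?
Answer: -7723917/422 ≈ -18303.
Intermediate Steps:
s = 1/16 ≈ 0.062500
-1150/s + 40883/422 = -1150/1/16 + 40883/422 = -1150*16 + 40883*(1/422) = -18400 + 40883/422 = -7723917/422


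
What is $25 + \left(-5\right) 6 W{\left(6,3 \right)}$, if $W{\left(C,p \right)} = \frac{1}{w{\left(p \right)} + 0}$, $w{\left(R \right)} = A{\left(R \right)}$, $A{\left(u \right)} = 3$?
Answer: $15$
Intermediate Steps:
$w{\left(R \right)} = 3$
$W{\left(C,p \right)} = \frac{1}{3}$ ($W{\left(C,p \right)} = \frac{1}{3 + 0} = \frac{1}{3}$)
$25 + \left(-5\right) 6 W{\left(6,3 \right)} = 25 + \left(-5\right) 6 \cdot \frac{1}{3} = 25 - 10 = 15$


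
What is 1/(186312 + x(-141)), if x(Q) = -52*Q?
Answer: 1/193644 ≈ 5.1641e-6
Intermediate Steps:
1/(186312 + x(-141)) = 1/(186312 - 52*(-141)) = 1/(186312 + 7332) = 1/193644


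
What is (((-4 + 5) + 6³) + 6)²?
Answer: 49729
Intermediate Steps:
(((-4 + 5) + 6³) + 6)² = ((1 + 216) + 6)² = (217 + 6)² = 223² = 49729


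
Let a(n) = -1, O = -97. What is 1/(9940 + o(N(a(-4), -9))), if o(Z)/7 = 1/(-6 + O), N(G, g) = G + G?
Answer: 103/1023813 ≈ 0.00010060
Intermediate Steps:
N(G, g) = 2*G
o(Z) = -7/103 (o(Z) = 7/(-6 - 97) = 7/(-103) = 7*(-1/103) = -7/103)
1/(9940 + o(N(a(-4), -9))) = 1/(9940 - 7/103) = 1/(1023813/103) = 103/1023813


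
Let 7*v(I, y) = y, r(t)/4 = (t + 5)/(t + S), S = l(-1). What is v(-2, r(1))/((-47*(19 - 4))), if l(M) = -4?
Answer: 8/4935 ≈ 0.0016211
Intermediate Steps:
S = -4
r(t) = 4*(5 + t)/(-4 + t) (r(t) = 4*((t + 5)/(t - 4)) = 4*((5 + t)/(-4 + t)) = 4*(5 + t)/(-4 + t))
v(I, y) = y/7
v(-2, r(1))/((-47*(19 - 4))) = ((4*(5 + 1)/(-4 + 1))/7)/((-47*(19 - 4))) = ((4*6/(-3))/7)/((-47*15)) = ((4*(-1/3)*6)/7)/(-705) = ((1/7)*(-8))*(-1/705) = -8/7*(-1/705) = 8/4935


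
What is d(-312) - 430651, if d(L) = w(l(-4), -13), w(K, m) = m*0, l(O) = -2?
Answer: -430651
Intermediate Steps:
w(K, m) = 0
d(L) = 0
d(-312) - 430651 = 0 - 430651 = -430651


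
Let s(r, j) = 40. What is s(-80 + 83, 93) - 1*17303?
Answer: -17263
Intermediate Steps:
s(-80 + 83, 93) - 1*17303 = 40 - 1*17303 = 40 - 17303 = -17263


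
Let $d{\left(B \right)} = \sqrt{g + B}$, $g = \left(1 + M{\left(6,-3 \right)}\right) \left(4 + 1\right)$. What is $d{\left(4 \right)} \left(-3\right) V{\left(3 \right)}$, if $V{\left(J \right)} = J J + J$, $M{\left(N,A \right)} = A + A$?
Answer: $- 36 i \sqrt{21} \approx - 164.97 i$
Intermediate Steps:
$M{\left(N,A \right)} = 2 A$
$g = -25$ ($g = \left(1 + 2 \left(-3\right)\right) \left(4 + 1\right) = \left(1 - 6\right) 5 = \left(-5\right) 5 = -25$)
$V{\left(J \right)} = J + J^{2}$ ($V{\left(J \right)} = J^{2} + J = J + J^{2}$)
$d{\left(B \right)} = \sqrt{-25 + B}$
$d{\left(4 \right)} \left(-3\right) V{\left(3 \right)} = \sqrt{-25 + 4} \left(-3\right) 3 \left(1 + 3\right) = \sqrt{-21} \left(-3\right) 3 \cdot 4 = i \sqrt{21} \left(-3\right) 12 = - 3 i \sqrt{21} \cdot 12 = - 36 i \sqrt{21}$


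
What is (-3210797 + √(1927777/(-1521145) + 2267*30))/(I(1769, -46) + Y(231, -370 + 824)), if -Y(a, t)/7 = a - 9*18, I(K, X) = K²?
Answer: -3210797/3128878 + √157364189942465585/4759477125310 ≈ -1.0261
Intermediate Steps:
Y(a, t) = 1134 - 7*a (Y(a, t) = -7*(a - 9*18) = -7*(a - 162) = -7*(-162 + a) = 1134 - 7*a)
(-3210797 + √(1927777/(-1521145) + 2267*30))/(I(1769, -46) + Y(231, -370 + 824)) = (-3210797 + √(1927777/(-1521145) + 2267*30))/(1769² + (1134 - 7*231)) = (-3210797 + √(1927777*(-1/1521145) + 68010))/(3129361 + (1134 - 1617)) = (-3210797 + √(-1927777/1521145 + 68010))/(3129361 - 483) = (-3210797 + √(103451143673/1521145))/3128878 = (-3210797 + √157364189942465585/1521145)*(1/3128878) = -3210797/3128878 + √157364189942465585/4759477125310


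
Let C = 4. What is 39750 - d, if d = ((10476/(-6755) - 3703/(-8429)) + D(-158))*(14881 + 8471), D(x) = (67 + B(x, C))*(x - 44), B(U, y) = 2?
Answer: 2647985325517614/8133985 ≈ 3.2555e+8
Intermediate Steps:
D(x) = -3036 + 69*x (D(x) = (67 + 2)*(x - 44) = 69*(-44 + x) = -3036 + 69*x)
d = -2647661999613864/8133985 (d = ((10476/(-6755) - 3703/(-8429)) + (-3036 + 69*(-158)))*(14881 + 8471) = ((10476*(-1/6755) - 3703*(-1/8429)) + (-3036 - 10902))*23352 = ((-10476/6755 + 3703/8429) - 13938)*23352 = (-63288439/56937895 - 13938)*23352 = -793663668949/56937895*23352 = -2647661999613864/8133985 ≈ -3.2551e+8)
39750 - d = 39750 - 1*(-2647661999613864/8133985) = 39750 + 2647661999613864/8133985 = 2647985325517614/8133985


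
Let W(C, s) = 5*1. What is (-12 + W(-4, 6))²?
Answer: 49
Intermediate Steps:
W(C, s) = 5
(-12 + W(-4, 6))² = (-12 + 5)² = (-7)² = 49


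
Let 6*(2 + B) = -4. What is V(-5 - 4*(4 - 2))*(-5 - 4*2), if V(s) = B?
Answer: 104/3 ≈ 34.667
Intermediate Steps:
B = -8/3 (B = -2 + (⅙)*(-4) = -2 - ⅔ = -8/3 ≈ -2.6667)
V(s) = -8/3
V(-5 - 4*(4 - 2))*(-5 - 4*2) = -8*(-5 - 4*2)/3 = -8*(-5 - 8)/3 = -8/3*(-13) = 104/3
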